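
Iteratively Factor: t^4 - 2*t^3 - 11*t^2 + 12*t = (t)*(t^3 - 2*t^2 - 11*t + 12) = t*(t - 1)*(t^2 - t - 12) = t*(t - 4)*(t - 1)*(t + 3)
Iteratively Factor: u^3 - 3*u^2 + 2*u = (u - 2)*(u^2 - u) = u*(u - 2)*(u - 1)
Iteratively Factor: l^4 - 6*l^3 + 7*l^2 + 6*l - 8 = (l - 1)*(l^3 - 5*l^2 + 2*l + 8) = (l - 4)*(l - 1)*(l^2 - l - 2) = (l - 4)*(l - 1)*(l + 1)*(l - 2)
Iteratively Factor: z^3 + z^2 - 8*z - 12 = (z - 3)*(z^2 + 4*z + 4) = (z - 3)*(z + 2)*(z + 2)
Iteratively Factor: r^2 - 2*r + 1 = (r - 1)*(r - 1)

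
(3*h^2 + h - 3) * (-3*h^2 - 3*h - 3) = -9*h^4 - 12*h^3 - 3*h^2 + 6*h + 9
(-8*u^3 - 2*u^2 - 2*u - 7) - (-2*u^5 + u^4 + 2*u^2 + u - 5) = 2*u^5 - u^4 - 8*u^3 - 4*u^2 - 3*u - 2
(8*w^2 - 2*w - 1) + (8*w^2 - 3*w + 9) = 16*w^2 - 5*w + 8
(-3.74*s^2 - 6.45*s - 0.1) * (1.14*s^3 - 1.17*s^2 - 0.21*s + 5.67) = -4.2636*s^5 - 2.9772*s^4 + 8.2179*s^3 - 19.7343*s^2 - 36.5505*s - 0.567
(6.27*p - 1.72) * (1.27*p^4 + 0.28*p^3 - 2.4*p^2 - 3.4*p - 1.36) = 7.9629*p^5 - 0.4288*p^4 - 15.5296*p^3 - 17.19*p^2 - 2.6792*p + 2.3392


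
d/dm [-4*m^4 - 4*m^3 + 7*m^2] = 2*m*(-8*m^2 - 6*m + 7)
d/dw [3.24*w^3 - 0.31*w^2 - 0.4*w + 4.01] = 9.72*w^2 - 0.62*w - 0.4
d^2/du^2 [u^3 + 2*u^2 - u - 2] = 6*u + 4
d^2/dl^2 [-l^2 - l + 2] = -2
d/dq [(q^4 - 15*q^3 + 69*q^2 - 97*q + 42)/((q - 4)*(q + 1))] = 2*(q^5 - 12*q^4 + 37*q^3 + 35*q^2 - 318*q + 257)/(q^4 - 6*q^3 + q^2 + 24*q + 16)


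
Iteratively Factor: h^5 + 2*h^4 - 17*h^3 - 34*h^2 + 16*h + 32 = (h - 4)*(h^4 + 6*h^3 + 7*h^2 - 6*h - 8) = (h - 4)*(h - 1)*(h^3 + 7*h^2 + 14*h + 8) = (h - 4)*(h - 1)*(h + 4)*(h^2 + 3*h + 2) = (h - 4)*(h - 1)*(h + 2)*(h + 4)*(h + 1)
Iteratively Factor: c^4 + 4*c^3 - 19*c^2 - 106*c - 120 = (c + 3)*(c^3 + c^2 - 22*c - 40) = (c - 5)*(c + 3)*(c^2 + 6*c + 8) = (c - 5)*(c + 3)*(c + 4)*(c + 2)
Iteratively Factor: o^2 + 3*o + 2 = (o + 1)*(o + 2)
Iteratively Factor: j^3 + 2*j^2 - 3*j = (j)*(j^2 + 2*j - 3) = j*(j - 1)*(j + 3)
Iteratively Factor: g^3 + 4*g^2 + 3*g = (g + 3)*(g^2 + g) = g*(g + 3)*(g + 1)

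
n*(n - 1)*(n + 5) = n^3 + 4*n^2 - 5*n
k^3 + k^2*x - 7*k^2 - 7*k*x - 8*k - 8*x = (k - 8)*(k + 1)*(k + x)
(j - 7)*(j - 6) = j^2 - 13*j + 42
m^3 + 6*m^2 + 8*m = m*(m + 2)*(m + 4)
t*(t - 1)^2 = t^3 - 2*t^2 + t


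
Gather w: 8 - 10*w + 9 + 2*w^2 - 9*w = 2*w^2 - 19*w + 17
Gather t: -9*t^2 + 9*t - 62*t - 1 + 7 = -9*t^2 - 53*t + 6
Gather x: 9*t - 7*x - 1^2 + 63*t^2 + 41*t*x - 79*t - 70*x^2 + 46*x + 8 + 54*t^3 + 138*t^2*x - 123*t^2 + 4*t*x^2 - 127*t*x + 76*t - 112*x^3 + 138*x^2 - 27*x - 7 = 54*t^3 - 60*t^2 + 6*t - 112*x^3 + x^2*(4*t + 68) + x*(138*t^2 - 86*t + 12)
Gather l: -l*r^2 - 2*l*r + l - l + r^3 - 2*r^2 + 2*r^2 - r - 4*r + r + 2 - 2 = l*(-r^2 - 2*r) + r^3 - 4*r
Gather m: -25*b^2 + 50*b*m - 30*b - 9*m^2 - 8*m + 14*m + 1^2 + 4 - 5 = -25*b^2 - 30*b - 9*m^2 + m*(50*b + 6)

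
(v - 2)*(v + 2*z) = v^2 + 2*v*z - 2*v - 4*z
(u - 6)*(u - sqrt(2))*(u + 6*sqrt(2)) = u^3 - 6*u^2 + 5*sqrt(2)*u^2 - 30*sqrt(2)*u - 12*u + 72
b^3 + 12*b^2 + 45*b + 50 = (b + 2)*(b + 5)^2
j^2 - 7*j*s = j*(j - 7*s)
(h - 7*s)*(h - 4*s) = h^2 - 11*h*s + 28*s^2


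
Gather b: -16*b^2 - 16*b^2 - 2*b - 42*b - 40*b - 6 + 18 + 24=-32*b^2 - 84*b + 36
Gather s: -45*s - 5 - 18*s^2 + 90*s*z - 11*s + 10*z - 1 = -18*s^2 + s*(90*z - 56) + 10*z - 6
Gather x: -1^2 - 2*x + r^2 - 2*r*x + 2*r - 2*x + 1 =r^2 + 2*r + x*(-2*r - 4)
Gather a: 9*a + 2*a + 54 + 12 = 11*a + 66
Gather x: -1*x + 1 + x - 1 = 0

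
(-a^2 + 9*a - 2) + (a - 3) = -a^2 + 10*a - 5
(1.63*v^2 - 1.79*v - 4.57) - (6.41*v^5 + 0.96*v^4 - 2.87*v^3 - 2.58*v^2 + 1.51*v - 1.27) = -6.41*v^5 - 0.96*v^4 + 2.87*v^3 + 4.21*v^2 - 3.3*v - 3.3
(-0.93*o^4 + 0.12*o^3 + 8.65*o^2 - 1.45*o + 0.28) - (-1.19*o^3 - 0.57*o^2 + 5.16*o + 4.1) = -0.93*o^4 + 1.31*o^3 + 9.22*o^2 - 6.61*o - 3.82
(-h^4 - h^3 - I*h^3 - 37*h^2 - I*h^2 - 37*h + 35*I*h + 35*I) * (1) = -h^4 - h^3 - I*h^3 - 37*h^2 - I*h^2 - 37*h + 35*I*h + 35*I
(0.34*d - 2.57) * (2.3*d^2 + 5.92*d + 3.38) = 0.782*d^3 - 3.8982*d^2 - 14.0652*d - 8.6866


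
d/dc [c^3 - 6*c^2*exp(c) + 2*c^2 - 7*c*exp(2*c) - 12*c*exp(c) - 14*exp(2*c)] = -6*c^2*exp(c) + 3*c^2 - 14*c*exp(2*c) - 24*c*exp(c) + 4*c - 35*exp(2*c) - 12*exp(c)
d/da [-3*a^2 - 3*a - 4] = -6*a - 3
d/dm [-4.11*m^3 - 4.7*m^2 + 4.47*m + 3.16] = -12.33*m^2 - 9.4*m + 4.47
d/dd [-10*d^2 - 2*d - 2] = -20*d - 2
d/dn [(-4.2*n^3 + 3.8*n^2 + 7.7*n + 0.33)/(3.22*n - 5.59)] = (-27.048*n^3 + 82.67*n^2 - 42.484*n - 44.1056)/(10.3684*n^2 - 35.9996*n + 31.2481)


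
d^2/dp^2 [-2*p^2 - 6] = -4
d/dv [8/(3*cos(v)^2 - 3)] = 16*cos(v)/(3*sin(v)^3)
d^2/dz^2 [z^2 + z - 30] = 2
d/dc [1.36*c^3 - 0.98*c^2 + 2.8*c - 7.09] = 4.08*c^2 - 1.96*c + 2.8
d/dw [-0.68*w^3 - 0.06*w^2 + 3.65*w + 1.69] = -2.04*w^2 - 0.12*w + 3.65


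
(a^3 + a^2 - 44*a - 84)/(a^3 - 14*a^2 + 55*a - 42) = (a^2 + 8*a + 12)/(a^2 - 7*a + 6)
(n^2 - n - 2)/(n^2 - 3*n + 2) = (n + 1)/(n - 1)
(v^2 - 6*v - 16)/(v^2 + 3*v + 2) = (v - 8)/(v + 1)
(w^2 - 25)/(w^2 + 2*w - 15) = (w - 5)/(w - 3)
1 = 1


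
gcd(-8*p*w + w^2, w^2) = w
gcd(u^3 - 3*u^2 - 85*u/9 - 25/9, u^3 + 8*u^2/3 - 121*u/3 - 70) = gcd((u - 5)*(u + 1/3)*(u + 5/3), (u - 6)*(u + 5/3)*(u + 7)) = u + 5/3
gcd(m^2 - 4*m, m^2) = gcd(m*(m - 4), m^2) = m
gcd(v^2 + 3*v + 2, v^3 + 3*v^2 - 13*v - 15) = v + 1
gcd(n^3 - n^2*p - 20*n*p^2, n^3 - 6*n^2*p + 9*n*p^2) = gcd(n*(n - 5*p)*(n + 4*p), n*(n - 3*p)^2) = n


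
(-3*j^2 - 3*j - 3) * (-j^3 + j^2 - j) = 3*j^5 + 3*j^3 + 3*j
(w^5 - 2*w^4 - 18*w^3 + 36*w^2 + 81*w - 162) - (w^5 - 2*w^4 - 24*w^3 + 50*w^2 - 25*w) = 6*w^3 - 14*w^2 + 106*w - 162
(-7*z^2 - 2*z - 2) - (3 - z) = -7*z^2 - z - 5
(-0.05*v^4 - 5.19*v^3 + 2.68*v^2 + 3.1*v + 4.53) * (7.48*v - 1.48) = -0.374*v^5 - 38.7472*v^4 + 27.7276*v^3 + 19.2216*v^2 + 29.2964*v - 6.7044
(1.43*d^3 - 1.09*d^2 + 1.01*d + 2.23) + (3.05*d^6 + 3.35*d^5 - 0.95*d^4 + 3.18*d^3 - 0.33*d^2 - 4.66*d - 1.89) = 3.05*d^6 + 3.35*d^5 - 0.95*d^4 + 4.61*d^3 - 1.42*d^2 - 3.65*d + 0.34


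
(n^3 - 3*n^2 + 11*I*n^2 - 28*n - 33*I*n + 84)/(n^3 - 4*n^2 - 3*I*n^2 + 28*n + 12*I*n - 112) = (n^2 + n*(-3 + 7*I) - 21*I)/(n^2 - n*(4 + 7*I) + 28*I)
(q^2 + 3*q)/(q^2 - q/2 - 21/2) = 2*q/(2*q - 7)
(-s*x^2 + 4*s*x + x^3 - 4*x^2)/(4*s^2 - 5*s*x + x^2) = x*(x - 4)/(-4*s + x)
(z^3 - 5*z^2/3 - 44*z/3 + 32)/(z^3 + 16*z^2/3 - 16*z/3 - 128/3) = (z - 3)/(z + 4)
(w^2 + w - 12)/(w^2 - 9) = (w + 4)/(w + 3)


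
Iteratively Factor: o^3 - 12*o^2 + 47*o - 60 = (o - 4)*(o^2 - 8*o + 15) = (o - 5)*(o - 4)*(o - 3)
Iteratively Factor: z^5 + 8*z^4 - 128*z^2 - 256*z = (z - 4)*(z^4 + 12*z^3 + 48*z^2 + 64*z) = z*(z - 4)*(z^3 + 12*z^2 + 48*z + 64) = z*(z - 4)*(z + 4)*(z^2 + 8*z + 16) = z*(z - 4)*(z + 4)^2*(z + 4)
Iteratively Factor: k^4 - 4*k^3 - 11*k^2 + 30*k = (k - 2)*(k^3 - 2*k^2 - 15*k) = (k - 5)*(k - 2)*(k^2 + 3*k) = (k - 5)*(k - 2)*(k + 3)*(k)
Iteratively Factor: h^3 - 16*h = (h)*(h^2 - 16) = h*(h + 4)*(h - 4)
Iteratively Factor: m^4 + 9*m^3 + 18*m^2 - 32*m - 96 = (m + 3)*(m^3 + 6*m^2 - 32) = (m - 2)*(m + 3)*(m^2 + 8*m + 16) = (m - 2)*(m + 3)*(m + 4)*(m + 4)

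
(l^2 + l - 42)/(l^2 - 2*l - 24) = (l + 7)/(l + 4)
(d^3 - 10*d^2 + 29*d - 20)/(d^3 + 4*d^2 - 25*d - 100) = (d^2 - 5*d + 4)/(d^2 + 9*d + 20)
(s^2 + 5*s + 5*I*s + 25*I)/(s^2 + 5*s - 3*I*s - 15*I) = (s + 5*I)/(s - 3*I)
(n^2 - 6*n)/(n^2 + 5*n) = (n - 6)/(n + 5)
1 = 1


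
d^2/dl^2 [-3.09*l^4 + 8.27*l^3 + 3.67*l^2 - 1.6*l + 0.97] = -37.08*l^2 + 49.62*l + 7.34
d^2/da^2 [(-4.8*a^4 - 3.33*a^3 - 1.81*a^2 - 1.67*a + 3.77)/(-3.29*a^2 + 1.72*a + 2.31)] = (103.91136*a^6 - 162.97344*a^5 - 133.6752*a^4 + 432.097388*a^3 + 224.437668*a^2 + 310.768332*a - 73.563388)/(35.611289*a^6 - 55.852356*a^5 - 45.811605*a^4 + 73.34252*a^3 + 32.165595*a^2 - 27.534276*a - 12.326391)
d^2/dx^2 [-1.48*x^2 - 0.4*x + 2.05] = -2.96000000000000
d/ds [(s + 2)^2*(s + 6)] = (s + 2)*(3*s + 14)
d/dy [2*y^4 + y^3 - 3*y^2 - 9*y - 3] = 8*y^3 + 3*y^2 - 6*y - 9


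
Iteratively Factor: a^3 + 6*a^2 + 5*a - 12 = (a + 3)*(a^2 + 3*a - 4) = (a - 1)*(a + 3)*(a + 4)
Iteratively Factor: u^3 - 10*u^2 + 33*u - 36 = (u - 4)*(u^2 - 6*u + 9) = (u - 4)*(u - 3)*(u - 3)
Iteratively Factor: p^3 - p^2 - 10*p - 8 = (p + 2)*(p^2 - 3*p - 4) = (p - 4)*(p + 2)*(p + 1)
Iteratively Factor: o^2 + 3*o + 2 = (o + 2)*(o + 1)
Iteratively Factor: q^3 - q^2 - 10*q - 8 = (q + 2)*(q^2 - 3*q - 4) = (q - 4)*(q + 2)*(q + 1)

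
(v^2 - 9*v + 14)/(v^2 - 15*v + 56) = (v - 2)/(v - 8)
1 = 1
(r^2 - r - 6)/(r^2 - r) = (r^2 - r - 6)/(r*(r - 1))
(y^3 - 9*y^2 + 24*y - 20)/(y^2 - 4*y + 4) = y - 5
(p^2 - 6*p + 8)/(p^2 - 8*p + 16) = (p - 2)/(p - 4)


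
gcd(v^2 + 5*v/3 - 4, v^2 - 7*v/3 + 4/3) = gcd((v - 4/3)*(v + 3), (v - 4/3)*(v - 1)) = v - 4/3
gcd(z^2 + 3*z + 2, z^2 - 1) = z + 1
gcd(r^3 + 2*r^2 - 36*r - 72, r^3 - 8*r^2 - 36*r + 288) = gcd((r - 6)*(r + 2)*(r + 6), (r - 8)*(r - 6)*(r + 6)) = r^2 - 36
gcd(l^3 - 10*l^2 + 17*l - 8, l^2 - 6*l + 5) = l - 1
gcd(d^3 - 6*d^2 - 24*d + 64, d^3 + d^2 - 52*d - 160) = d^2 - 4*d - 32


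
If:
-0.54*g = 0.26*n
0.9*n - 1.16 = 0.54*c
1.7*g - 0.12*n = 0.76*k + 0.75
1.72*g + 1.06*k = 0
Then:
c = -2.96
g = 0.24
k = -0.38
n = -0.49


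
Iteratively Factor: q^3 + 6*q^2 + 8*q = (q)*(q^2 + 6*q + 8) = q*(q + 2)*(q + 4)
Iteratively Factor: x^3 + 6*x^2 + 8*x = (x + 4)*(x^2 + 2*x) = x*(x + 4)*(x + 2)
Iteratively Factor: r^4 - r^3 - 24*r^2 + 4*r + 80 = (r - 2)*(r^3 + r^2 - 22*r - 40) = (r - 2)*(r + 4)*(r^2 - 3*r - 10) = (r - 2)*(r + 2)*(r + 4)*(r - 5)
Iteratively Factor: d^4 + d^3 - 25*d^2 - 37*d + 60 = (d - 1)*(d^3 + 2*d^2 - 23*d - 60) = (d - 1)*(d + 3)*(d^2 - d - 20) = (d - 1)*(d + 3)*(d + 4)*(d - 5)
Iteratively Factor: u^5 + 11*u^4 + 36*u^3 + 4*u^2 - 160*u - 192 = (u + 3)*(u^4 + 8*u^3 + 12*u^2 - 32*u - 64) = (u - 2)*(u + 3)*(u^3 + 10*u^2 + 32*u + 32) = (u - 2)*(u + 2)*(u + 3)*(u^2 + 8*u + 16) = (u - 2)*(u + 2)*(u + 3)*(u + 4)*(u + 4)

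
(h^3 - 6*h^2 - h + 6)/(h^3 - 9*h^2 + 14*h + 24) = (h - 1)/(h - 4)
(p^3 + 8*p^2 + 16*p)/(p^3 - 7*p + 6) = p*(p^2 + 8*p + 16)/(p^3 - 7*p + 6)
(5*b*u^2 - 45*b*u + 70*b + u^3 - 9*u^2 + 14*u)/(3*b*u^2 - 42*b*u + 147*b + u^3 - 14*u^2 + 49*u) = (5*b*u - 10*b + u^2 - 2*u)/(3*b*u - 21*b + u^2 - 7*u)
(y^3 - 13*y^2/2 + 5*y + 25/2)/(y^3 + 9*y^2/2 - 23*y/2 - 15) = (y - 5)/(y + 6)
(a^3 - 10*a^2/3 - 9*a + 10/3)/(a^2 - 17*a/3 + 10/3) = (3*a^2 + 5*a - 2)/(3*a - 2)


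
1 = 1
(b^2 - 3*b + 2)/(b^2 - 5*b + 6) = (b - 1)/(b - 3)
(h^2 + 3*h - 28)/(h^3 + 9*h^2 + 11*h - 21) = (h - 4)/(h^2 + 2*h - 3)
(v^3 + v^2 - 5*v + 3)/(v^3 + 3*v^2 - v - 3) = (v - 1)/(v + 1)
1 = 1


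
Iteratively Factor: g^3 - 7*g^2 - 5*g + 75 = (g + 3)*(g^2 - 10*g + 25) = (g - 5)*(g + 3)*(g - 5)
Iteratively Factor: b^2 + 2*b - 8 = (b - 2)*(b + 4)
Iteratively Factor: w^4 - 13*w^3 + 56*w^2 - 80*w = (w - 5)*(w^3 - 8*w^2 + 16*w) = (w - 5)*(w - 4)*(w^2 - 4*w) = (w - 5)*(w - 4)^2*(w)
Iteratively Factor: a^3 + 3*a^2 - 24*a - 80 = (a - 5)*(a^2 + 8*a + 16) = (a - 5)*(a + 4)*(a + 4)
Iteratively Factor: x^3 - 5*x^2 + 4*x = (x - 1)*(x^2 - 4*x) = (x - 4)*(x - 1)*(x)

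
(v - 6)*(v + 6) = v^2 - 36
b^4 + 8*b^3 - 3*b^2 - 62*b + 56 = (b - 2)*(b - 1)*(b + 4)*(b + 7)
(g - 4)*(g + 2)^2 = g^3 - 12*g - 16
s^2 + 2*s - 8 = (s - 2)*(s + 4)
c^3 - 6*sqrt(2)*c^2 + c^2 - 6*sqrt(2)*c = c*(c + 1)*(c - 6*sqrt(2))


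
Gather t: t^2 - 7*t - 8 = t^2 - 7*t - 8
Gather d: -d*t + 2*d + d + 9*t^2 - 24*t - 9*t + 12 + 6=d*(3 - t) + 9*t^2 - 33*t + 18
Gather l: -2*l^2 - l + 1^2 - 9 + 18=-2*l^2 - l + 10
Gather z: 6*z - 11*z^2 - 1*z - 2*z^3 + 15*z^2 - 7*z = -2*z^3 + 4*z^2 - 2*z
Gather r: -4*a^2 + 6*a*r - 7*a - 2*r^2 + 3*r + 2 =-4*a^2 - 7*a - 2*r^2 + r*(6*a + 3) + 2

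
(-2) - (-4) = 2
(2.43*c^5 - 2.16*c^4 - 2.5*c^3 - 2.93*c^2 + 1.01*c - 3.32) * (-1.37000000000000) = -3.3291*c^5 + 2.9592*c^4 + 3.425*c^3 + 4.0141*c^2 - 1.3837*c + 4.5484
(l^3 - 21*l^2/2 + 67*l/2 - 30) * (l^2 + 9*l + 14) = l^5 - 3*l^4/2 - 47*l^3 + 249*l^2/2 + 199*l - 420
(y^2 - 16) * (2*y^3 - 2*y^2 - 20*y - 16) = 2*y^5 - 2*y^4 - 52*y^3 + 16*y^2 + 320*y + 256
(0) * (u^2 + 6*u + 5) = 0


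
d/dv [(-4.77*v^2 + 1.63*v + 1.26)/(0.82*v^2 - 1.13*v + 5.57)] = (4.0535*v^2 - 55.2042*v + 10.5029)/(0.6724*v^4 - 1.8532*v^3 + 10.4117*v^2 - 12.5882*v + 31.0249)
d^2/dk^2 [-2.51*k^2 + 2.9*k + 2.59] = -5.02000000000000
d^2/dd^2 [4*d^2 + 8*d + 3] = 8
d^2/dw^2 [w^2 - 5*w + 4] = 2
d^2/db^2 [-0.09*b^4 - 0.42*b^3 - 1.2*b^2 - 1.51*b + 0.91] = -1.08*b^2 - 2.52*b - 2.4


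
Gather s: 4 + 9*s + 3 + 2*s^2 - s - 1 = 2*s^2 + 8*s + 6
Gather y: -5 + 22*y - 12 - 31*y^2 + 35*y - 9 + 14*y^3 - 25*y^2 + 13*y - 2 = 14*y^3 - 56*y^2 + 70*y - 28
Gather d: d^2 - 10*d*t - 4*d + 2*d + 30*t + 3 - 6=d^2 + d*(-10*t - 2) + 30*t - 3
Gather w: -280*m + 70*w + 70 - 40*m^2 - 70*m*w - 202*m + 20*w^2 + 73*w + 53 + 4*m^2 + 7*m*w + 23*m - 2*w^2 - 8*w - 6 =-36*m^2 - 459*m + 18*w^2 + w*(135 - 63*m) + 117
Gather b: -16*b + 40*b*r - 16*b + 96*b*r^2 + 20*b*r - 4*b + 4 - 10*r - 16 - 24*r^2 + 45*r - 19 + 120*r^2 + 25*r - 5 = b*(96*r^2 + 60*r - 36) + 96*r^2 + 60*r - 36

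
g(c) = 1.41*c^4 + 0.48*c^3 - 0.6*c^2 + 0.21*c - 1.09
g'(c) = 5.64*c^3 + 1.44*c^2 - 1.2*c + 0.21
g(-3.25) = 132.72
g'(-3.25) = -174.29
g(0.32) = -1.05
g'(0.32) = 0.16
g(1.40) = 4.76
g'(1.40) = 16.83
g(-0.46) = -1.30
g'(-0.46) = 0.52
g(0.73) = -0.67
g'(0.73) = 2.30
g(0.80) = -0.48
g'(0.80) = 3.06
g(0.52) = -0.97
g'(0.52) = 0.77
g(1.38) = 4.43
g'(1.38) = 16.12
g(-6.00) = 1699.73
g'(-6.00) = -1158.99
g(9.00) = 9553.13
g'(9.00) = 4217.61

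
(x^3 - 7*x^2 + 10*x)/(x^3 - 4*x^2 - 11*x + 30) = x/(x + 3)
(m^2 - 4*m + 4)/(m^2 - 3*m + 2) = (m - 2)/(m - 1)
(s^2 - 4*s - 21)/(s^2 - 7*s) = (s + 3)/s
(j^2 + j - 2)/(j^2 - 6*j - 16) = (j - 1)/(j - 8)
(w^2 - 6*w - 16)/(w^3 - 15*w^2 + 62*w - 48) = (w + 2)/(w^2 - 7*w + 6)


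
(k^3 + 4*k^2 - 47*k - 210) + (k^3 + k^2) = 2*k^3 + 5*k^2 - 47*k - 210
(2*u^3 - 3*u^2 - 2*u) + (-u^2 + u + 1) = 2*u^3 - 4*u^2 - u + 1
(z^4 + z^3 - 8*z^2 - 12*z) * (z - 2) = z^5 - z^4 - 10*z^3 + 4*z^2 + 24*z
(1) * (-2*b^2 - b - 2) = -2*b^2 - b - 2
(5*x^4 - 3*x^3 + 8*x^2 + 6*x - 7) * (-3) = -15*x^4 + 9*x^3 - 24*x^2 - 18*x + 21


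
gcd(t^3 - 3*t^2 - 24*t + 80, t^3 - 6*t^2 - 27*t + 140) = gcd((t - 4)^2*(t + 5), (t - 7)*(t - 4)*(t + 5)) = t^2 + t - 20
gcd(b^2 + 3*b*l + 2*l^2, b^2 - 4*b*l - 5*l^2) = b + l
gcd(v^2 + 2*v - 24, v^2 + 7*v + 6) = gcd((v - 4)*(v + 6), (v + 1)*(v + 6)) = v + 6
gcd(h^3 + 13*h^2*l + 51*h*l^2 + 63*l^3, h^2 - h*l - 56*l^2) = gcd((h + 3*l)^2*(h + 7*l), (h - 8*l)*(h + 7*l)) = h + 7*l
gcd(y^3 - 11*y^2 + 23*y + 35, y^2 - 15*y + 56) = y - 7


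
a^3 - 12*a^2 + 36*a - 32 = (a - 8)*(a - 2)^2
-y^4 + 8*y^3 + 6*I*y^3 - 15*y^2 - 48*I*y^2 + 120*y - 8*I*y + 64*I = (y - 8)*(y - 8*I)*(-I*y + 1)^2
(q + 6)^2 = q^2 + 12*q + 36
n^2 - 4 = (n - 2)*(n + 2)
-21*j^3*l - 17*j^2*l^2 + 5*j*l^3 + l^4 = l*(-3*j + l)*(j + l)*(7*j + l)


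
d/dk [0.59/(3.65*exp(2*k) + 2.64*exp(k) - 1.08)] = (-4.307*exp(k) - 1.5576)*exp(k)/(3.65*exp(2*k) + 2.64*exp(k) - 1.08)^2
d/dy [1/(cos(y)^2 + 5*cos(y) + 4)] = (2*cos(y) + 5)*sin(y)/(cos(y)^2 + 5*cos(y) + 4)^2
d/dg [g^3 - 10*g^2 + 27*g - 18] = 3*g^2 - 20*g + 27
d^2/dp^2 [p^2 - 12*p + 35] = 2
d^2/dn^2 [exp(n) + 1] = exp(n)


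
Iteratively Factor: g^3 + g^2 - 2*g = (g - 1)*(g^2 + 2*g) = g*(g - 1)*(g + 2)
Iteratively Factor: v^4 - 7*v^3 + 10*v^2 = (v)*(v^3 - 7*v^2 + 10*v) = v*(v - 2)*(v^2 - 5*v) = v^2*(v - 2)*(v - 5)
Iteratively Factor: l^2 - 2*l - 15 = (l - 5)*(l + 3)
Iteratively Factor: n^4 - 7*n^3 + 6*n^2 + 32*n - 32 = (n + 2)*(n^3 - 9*n^2 + 24*n - 16) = (n - 1)*(n + 2)*(n^2 - 8*n + 16) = (n - 4)*(n - 1)*(n + 2)*(n - 4)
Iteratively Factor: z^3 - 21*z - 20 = (z + 4)*(z^2 - 4*z - 5) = (z + 1)*(z + 4)*(z - 5)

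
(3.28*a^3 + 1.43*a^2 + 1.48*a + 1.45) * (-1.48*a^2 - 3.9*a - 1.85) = -4.8544*a^5 - 14.9084*a^4 - 13.8354*a^3 - 10.5635*a^2 - 8.393*a - 2.6825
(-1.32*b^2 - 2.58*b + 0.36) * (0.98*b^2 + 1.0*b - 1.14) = -1.2936*b^4 - 3.8484*b^3 - 0.7224*b^2 + 3.3012*b - 0.4104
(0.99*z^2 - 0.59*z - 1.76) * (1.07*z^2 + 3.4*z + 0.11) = 1.0593*z^4 + 2.7347*z^3 - 3.7803*z^2 - 6.0489*z - 0.1936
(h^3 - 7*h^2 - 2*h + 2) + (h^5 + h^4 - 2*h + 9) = h^5 + h^4 + h^3 - 7*h^2 - 4*h + 11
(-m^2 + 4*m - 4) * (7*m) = -7*m^3 + 28*m^2 - 28*m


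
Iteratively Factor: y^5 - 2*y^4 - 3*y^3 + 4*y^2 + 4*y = (y + 1)*(y^4 - 3*y^3 + 4*y) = (y - 2)*(y + 1)*(y^3 - y^2 - 2*y) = (y - 2)*(y + 1)^2*(y^2 - 2*y) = (y - 2)^2*(y + 1)^2*(y)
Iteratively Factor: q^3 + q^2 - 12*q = (q - 3)*(q^2 + 4*q) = (q - 3)*(q + 4)*(q)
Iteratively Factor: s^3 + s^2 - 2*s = (s + 2)*(s^2 - s) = s*(s + 2)*(s - 1)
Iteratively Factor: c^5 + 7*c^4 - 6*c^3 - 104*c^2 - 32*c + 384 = (c + 4)*(c^4 + 3*c^3 - 18*c^2 - 32*c + 96) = (c + 4)^2*(c^3 - c^2 - 14*c + 24) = (c - 3)*(c + 4)^2*(c^2 + 2*c - 8) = (c - 3)*(c + 4)^3*(c - 2)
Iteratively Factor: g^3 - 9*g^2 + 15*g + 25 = (g - 5)*(g^2 - 4*g - 5) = (g - 5)*(g + 1)*(g - 5)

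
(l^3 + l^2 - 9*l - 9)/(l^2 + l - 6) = (l^2 - 2*l - 3)/(l - 2)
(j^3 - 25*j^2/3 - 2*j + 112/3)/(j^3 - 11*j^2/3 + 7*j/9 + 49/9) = 3*(j^2 - 6*j - 16)/(3*j^2 - 4*j - 7)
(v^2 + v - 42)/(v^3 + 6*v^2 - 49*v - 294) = (v - 6)/(v^2 - v - 42)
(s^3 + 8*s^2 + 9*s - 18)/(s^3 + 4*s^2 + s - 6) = (s + 6)/(s + 2)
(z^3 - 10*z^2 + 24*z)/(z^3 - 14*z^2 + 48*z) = (z - 4)/(z - 8)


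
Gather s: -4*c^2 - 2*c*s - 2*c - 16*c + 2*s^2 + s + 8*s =-4*c^2 - 18*c + 2*s^2 + s*(9 - 2*c)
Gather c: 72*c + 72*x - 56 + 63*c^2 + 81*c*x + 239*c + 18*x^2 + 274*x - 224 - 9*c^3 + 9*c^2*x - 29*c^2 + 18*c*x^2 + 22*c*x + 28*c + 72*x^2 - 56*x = -9*c^3 + c^2*(9*x + 34) + c*(18*x^2 + 103*x + 339) + 90*x^2 + 290*x - 280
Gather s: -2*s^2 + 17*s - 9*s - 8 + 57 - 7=-2*s^2 + 8*s + 42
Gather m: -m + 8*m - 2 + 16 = 7*m + 14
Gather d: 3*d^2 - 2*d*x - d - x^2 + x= 3*d^2 + d*(-2*x - 1) - x^2 + x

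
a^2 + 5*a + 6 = (a + 2)*(a + 3)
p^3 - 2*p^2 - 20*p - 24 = (p - 6)*(p + 2)^2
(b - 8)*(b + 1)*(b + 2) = b^3 - 5*b^2 - 22*b - 16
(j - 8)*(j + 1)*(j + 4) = j^3 - 3*j^2 - 36*j - 32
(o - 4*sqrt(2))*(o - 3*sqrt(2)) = o^2 - 7*sqrt(2)*o + 24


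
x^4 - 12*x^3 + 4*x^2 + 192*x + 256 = (x - 8)^2*(x + 2)^2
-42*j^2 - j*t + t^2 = (-7*j + t)*(6*j + t)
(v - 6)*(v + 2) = v^2 - 4*v - 12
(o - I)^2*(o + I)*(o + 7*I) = o^4 + 6*I*o^3 + 8*o^2 + 6*I*o + 7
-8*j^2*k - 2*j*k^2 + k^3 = k*(-4*j + k)*(2*j + k)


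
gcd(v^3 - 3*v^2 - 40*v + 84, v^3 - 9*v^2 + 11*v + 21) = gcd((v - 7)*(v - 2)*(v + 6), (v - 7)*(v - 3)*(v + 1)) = v - 7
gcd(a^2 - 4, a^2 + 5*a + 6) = a + 2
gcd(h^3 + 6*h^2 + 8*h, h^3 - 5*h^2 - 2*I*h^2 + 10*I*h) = h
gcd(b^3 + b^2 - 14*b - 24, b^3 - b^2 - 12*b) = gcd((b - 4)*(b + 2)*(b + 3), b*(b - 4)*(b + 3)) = b^2 - b - 12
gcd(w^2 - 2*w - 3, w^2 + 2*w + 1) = w + 1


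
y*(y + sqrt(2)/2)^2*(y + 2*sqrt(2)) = y^4 + 3*sqrt(2)*y^3 + 9*y^2/2 + sqrt(2)*y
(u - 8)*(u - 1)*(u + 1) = u^3 - 8*u^2 - u + 8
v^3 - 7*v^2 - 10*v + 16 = (v - 8)*(v - 1)*(v + 2)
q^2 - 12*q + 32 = (q - 8)*(q - 4)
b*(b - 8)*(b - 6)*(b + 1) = b^4 - 13*b^3 + 34*b^2 + 48*b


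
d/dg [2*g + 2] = 2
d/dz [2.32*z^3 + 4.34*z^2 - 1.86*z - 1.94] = 6.96*z^2 + 8.68*z - 1.86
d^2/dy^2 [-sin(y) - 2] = sin(y)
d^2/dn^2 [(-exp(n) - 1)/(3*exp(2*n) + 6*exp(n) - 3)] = (-8*(exp(n) + 1)^3*exp(n) + 2*(exp(n) + 1)*(4*exp(n) + 1)*(exp(2*n) + 2*exp(n) - 1) - (exp(2*n) + 2*exp(n) - 1)^2)*exp(n)/(3*(exp(2*n) + 2*exp(n) - 1)^3)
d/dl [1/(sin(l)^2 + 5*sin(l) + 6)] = -(2*sin(l) + 5)*cos(l)/(sin(l)^2 + 5*sin(l) + 6)^2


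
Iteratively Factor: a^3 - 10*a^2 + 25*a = (a)*(a^2 - 10*a + 25) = a*(a - 5)*(a - 5)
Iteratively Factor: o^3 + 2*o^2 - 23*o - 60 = (o + 3)*(o^2 - o - 20) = (o - 5)*(o + 3)*(o + 4)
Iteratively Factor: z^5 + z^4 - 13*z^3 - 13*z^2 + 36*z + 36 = (z - 3)*(z^4 + 4*z^3 - z^2 - 16*z - 12) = (z - 3)*(z - 2)*(z^3 + 6*z^2 + 11*z + 6) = (z - 3)*(z - 2)*(z + 1)*(z^2 + 5*z + 6) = (z - 3)*(z - 2)*(z + 1)*(z + 3)*(z + 2)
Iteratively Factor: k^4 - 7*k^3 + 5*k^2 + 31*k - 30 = (k - 5)*(k^3 - 2*k^2 - 5*k + 6) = (k - 5)*(k - 3)*(k^2 + k - 2) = (k - 5)*(k - 3)*(k + 2)*(k - 1)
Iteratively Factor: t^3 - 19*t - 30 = (t - 5)*(t^2 + 5*t + 6) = (t - 5)*(t + 3)*(t + 2)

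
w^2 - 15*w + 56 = (w - 8)*(w - 7)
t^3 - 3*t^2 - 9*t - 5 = (t - 5)*(t + 1)^2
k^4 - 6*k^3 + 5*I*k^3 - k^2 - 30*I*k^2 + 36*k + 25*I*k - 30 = (k - 5)*(k - 1)*(k + 2*I)*(k + 3*I)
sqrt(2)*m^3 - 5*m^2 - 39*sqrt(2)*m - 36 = (m - 6*sqrt(2))*(m + 3*sqrt(2))*(sqrt(2)*m + 1)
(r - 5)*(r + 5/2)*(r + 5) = r^3 + 5*r^2/2 - 25*r - 125/2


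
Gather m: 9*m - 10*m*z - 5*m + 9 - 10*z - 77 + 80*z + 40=m*(4 - 10*z) + 70*z - 28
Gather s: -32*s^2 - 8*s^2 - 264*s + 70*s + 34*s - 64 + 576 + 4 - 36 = -40*s^2 - 160*s + 480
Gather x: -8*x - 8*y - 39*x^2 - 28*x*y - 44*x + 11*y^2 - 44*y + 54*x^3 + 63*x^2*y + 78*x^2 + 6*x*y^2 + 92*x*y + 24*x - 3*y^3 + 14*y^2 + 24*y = 54*x^3 + x^2*(63*y + 39) + x*(6*y^2 + 64*y - 28) - 3*y^3 + 25*y^2 - 28*y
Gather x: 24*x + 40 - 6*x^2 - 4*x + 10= -6*x^2 + 20*x + 50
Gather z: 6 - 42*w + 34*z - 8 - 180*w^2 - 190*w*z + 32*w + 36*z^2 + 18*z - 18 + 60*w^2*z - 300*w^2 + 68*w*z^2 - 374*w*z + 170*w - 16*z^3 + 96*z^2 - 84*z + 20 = -480*w^2 + 160*w - 16*z^3 + z^2*(68*w + 132) + z*(60*w^2 - 564*w - 32)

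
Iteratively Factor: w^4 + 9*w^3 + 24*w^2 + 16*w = (w)*(w^3 + 9*w^2 + 24*w + 16) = w*(w + 1)*(w^2 + 8*w + 16) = w*(w + 1)*(w + 4)*(w + 4)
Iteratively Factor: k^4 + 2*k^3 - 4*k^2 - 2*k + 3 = (k + 3)*(k^3 - k^2 - k + 1) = (k - 1)*(k + 3)*(k^2 - 1) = (k - 1)^2*(k + 3)*(k + 1)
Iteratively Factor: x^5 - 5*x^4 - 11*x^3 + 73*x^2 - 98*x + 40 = (x - 2)*(x^4 - 3*x^3 - 17*x^2 + 39*x - 20) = (x - 2)*(x - 1)*(x^3 - 2*x^2 - 19*x + 20) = (x - 2)*(x - 1)*(x + 4)*(x^2 - 6*x + 5) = (x - 2)*(x - 1)^2*(x + 4)*(x - 5)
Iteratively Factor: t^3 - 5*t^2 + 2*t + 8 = (t + 1)*(t^2 - 6*t + 8) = (t - 2)*(t + 1)*(t - 4)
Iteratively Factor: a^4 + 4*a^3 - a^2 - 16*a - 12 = (a - 2)*(a^3 + 6*a^2 + 11*a + 6) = (a - 2)*(a + 3)*(a^2 + 3*a + 2) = (a - 2)*(a + 1)*(a + 3)*(a + 2)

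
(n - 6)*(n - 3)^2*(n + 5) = n^4 - 7*n^3 - 15*n^2 + 171*n - 270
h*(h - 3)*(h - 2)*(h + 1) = h^4 - 4*h^3 + h^2 + 6*h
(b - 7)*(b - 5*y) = b^2 - 5*b*y - 7*b + 35*y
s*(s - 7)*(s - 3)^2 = s^4 - 13*s^3 + 51*s^2 - 63*s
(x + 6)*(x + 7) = x^2 + 13*x + 42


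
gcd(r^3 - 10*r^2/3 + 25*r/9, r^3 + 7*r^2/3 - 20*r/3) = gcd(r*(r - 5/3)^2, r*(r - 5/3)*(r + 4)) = r^2 - 5*r/3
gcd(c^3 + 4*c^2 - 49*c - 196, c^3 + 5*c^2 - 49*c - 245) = c^2 - 49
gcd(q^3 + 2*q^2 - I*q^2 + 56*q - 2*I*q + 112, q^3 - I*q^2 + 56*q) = q^2 - I*q + 56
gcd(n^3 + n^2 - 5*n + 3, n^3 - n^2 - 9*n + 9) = n^2 + 2*n - 3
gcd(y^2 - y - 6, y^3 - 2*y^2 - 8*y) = y + 2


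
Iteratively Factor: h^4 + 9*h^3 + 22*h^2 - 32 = (h + 4)*(h^3 + 5*h^2 + 2*h - 8) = (h + 2)*(h + 4)*(h^2 + 3*h - 4) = (h + 2)*(h + 4)^2*(h - 1)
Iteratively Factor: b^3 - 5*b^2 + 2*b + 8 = (b - 2)*(b^2 - 3*b - 4) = (b - 2)*(b + 1)*(b - 4)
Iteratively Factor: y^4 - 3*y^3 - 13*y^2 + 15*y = (y - 1)*(y^3 - 2*y^2 - 15*y) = (y - 1)*(y + 3)*(y^2 - 5*y) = y*(y - 1)*(y + 3)*(y - 5)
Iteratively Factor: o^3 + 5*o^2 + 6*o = (o + 2)*(o^2 + 3*o) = (o + 2)*(o + 3)*(o)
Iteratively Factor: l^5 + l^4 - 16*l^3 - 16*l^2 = (l + 4)*(l^4 - 3*l^3 - 4*l^2) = l*(l + 4)*(l^3 - 3*l^2 - 4*l) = l*(l + 1)*(l + 4)*(l^2 - 4*l) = l*(l - 4)*(l + 1)*(l + 4)*(l)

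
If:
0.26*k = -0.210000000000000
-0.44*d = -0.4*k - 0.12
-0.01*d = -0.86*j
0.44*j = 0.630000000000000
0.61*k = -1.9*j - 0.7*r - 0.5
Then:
No Solution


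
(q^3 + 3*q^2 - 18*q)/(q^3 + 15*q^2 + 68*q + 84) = q*(q - 3)/(q^2 + 9*q + 14)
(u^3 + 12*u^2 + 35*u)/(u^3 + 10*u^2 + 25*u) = (u + 7)/(u + 5)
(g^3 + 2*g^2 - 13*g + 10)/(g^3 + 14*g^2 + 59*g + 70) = (g^2 - 3*g + 2)/(g^2 + 9*g + 14)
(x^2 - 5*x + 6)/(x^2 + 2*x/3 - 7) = 3*(x^2 - 5*x + 6)/(3*x^2 + 2*x - 21)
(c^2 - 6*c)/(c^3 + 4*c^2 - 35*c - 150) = c/(c^2 + 10*c + 25)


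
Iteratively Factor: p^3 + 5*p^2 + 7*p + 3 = (p + 1)*(p^2 + 4*p + 3) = (p + 1)^2*(p + 3)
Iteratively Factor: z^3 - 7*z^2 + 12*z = (z)*(z^2 - 7*z + 12) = z*(z - 4)*(z - 3)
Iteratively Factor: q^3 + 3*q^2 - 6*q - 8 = (q + 4)*(q^2 - q - 2) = (q - 2)*(q + 4)*(q + 1)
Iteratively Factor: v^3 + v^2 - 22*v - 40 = (v - 5)*(v^2 + 6*v + 8) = (v - 5)*(v + 2)*(v + 4)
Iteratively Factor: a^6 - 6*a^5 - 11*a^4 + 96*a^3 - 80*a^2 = (a - 5)*(a^5 - a^4 - 16*a^3 + 16*a^2) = a*(a - 5)*(a^4 - a^3 - 16*a^2 + 16*a) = a*(a - 5)*(a - 1)*(a^3 - 16*a) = a^2*(a - 5)*(a - 1)*(a^2 - 16) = a^2*(a - 5)*(a - 1)*(a + 4)*(a - 4)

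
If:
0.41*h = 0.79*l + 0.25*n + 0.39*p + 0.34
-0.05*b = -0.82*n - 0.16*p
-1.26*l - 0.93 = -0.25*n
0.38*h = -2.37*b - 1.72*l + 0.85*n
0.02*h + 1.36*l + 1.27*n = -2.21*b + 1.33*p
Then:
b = 0.60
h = -0.39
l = -0.74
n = -0.01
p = 0.22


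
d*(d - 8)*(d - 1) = d^3 - 9*d^2 + 8*d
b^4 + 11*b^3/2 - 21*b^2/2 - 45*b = b*(b - 3)*(b + 5/2)*(b + 6)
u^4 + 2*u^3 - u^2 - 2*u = u*(u - 1)*(u + 1)*(u + 2)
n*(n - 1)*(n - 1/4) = n^3 - 5*n^2/4 + n/4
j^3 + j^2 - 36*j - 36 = (j - 6)*(j + 1)*(j + 6)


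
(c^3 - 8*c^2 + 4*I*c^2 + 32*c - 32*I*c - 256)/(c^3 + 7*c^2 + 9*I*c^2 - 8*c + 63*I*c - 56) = (c^2 - 4*c*(2 + I) + 32*I)/(c^2 + c*(7 + I) + 7*I)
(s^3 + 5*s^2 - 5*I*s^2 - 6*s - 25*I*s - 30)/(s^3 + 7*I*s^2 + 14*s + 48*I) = (s^2 + s*(5 - 2*I) - 10*I)/(s^2 + 10*I*s - 16)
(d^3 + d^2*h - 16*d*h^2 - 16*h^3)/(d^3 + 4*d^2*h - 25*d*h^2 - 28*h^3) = (d + 4*h)/(d + 7*h)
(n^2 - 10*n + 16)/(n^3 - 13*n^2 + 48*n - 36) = (n^2 - 10*n + 16)/(n^3 - 13*n^2 + 48*n - 36)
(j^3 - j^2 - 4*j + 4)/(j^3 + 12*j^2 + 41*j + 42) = (j^2 - 3*j + 2)/(j^2 + 10*j + 21)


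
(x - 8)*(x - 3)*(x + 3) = x^3 - 8*x^2 - 9*x + 72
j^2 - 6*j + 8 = (j - 4)*(j - 2)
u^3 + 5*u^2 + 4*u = u*(u + 1)*(u + 4)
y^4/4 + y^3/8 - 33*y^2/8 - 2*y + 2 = (y/4 + 1)*(y - 4)*(y - 1/2)*(y + 1)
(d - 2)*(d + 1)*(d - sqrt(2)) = d^3 - sqrt(2)*d^2 - d^2 - 2*d + sqrt(2)*d + 2*sqrt(2)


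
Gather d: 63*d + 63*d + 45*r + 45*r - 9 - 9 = 126*d + 90*r - 18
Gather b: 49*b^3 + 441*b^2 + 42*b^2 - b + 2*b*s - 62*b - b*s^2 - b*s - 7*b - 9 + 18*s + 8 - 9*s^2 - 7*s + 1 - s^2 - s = 49*b^3 + 483*b^2 + b*(-s^2 + s - 70) - 10*s^2 + 10*s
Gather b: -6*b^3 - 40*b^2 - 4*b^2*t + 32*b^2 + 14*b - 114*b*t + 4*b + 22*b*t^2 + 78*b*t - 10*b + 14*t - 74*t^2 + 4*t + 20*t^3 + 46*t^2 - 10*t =-6*b^3 + b^2*(-4*t - 8) + b*(22*t^2 - 36*t + 8) + 20*t^3 - 28*t^2 + 8*t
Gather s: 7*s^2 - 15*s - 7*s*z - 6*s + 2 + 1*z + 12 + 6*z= 7*s^2 + s*(-7*z - 21) + 7*z + 14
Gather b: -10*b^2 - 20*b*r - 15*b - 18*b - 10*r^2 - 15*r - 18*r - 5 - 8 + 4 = -10*b^2 + b*(-20*r - 33) - 10*r^2 - 33*r - 9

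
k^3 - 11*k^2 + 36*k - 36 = (k - 6)*(k - 3)*(k - 2)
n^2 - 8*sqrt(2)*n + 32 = (n - 4*sqrt(2))^2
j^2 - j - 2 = (j - 2)*(j + 1)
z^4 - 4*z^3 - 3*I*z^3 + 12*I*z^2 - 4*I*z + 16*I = (z - 4)*(z - 2*I)^2*(z + I)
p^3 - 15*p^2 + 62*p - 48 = (p - 8)*(p - 6)*(p - 1)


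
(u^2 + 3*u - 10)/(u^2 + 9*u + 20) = (u - 2)/(u + 4)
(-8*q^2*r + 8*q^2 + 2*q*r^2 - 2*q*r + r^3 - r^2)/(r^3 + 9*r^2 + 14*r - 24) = (-8*q^2 + 2*q*r + r^2)/(r^2 + 10*r + 24)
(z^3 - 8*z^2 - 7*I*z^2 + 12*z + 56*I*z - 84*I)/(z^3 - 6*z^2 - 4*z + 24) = (z - 7*I)/(z + 2)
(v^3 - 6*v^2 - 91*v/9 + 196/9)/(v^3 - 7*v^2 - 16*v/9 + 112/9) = (3*v + 7)/(3*v + 4)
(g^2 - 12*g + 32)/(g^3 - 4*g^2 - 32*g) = (g - 4)/(g*(g + 4))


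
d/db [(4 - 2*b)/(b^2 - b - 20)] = 2*(-b^2 + b + (b - 2)*(2*b - 1) + 20)/(-b^2 + b + 20)^2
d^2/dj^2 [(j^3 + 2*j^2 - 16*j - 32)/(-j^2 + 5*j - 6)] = 2*(-13*j^3 + 222*j^2 - 876*j + 1016)/(j^6 - 15*j^5 + 93*j^4 - 305*j^3 + 558*j^2 - 540*j + 216)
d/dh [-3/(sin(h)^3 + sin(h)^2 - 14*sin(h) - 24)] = 3*(3*sin(h)^2 + 2*sin(h) - 14)*cos(h)/(sin(h)^3 + sin(h)^2 - 14*sin(h) - 24)^2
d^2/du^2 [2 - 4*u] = 0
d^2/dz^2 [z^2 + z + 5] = 2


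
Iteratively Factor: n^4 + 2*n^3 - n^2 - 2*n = (n - 1)*(n^3 + 3*n^2 + 2*n) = (n - 1)*(n + 1)*(n^2 + 2*n) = (n - 1)*(n + 1)*(n + 2)*(n)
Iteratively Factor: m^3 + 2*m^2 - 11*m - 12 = (m + 1)*(m^2 + m - 12) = (m + 1)*(m + 4)*(m - 3)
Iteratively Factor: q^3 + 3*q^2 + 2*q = (q + 1)*(q^2 + 2*q) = q*(q + 1)*(q + 2)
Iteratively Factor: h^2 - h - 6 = (h - 3)*(h + 2)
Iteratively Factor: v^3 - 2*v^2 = (v)*(v^2 - 2*v) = v*(v - 2)*(v)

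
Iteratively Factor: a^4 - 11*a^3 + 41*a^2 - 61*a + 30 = (a - 3)*(a^3 - 8*a^2 + 17*a - 10) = (a - 5)*(a - 3)*(a^2 - 3*a + 2) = (a - 5)*(a - 3)*(a - 2)*(a - 1)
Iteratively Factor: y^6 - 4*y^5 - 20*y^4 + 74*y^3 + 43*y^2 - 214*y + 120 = (y - 1)*(y^5 - 3*y^4 - 23*y^3 + 51*y^2 + 94*y - 120) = (y - 1)*(y + 4)*(y^4 - 7*y^3 + 5*y^2 + 31*y - 30) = (y - 5)*(y - 1)*(y + 4)*(y^3 - 2*y^2 - 5*y + 6) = (y - 5)*(y - 3)*(y - 1)*(y + 4)*(y^2 + y - 2) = (y - 5)*(y - 3)*(y - 1)^2*(y + 4)*(y + 2)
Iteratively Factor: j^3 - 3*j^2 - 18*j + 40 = (j - 2)*(j^2 - j - 20) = (j - 2)*(j + 4)*(j - 5)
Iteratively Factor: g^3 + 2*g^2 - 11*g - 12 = (g - 3)*(g^2 + 5*g + 4) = (g - 3)*(g + 4)*(g + 1)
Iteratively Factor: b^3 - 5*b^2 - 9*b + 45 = (b + 3)*(b^2 - 8*b + 15) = (b - 3)*(b + 3)*(b - 5)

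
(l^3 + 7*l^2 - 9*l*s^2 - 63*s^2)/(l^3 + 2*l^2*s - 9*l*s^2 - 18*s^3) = (l + 7)/(l + 2*s)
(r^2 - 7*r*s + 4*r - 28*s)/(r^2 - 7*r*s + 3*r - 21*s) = (r + 4)/(r + 3)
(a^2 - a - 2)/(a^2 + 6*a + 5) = (a - 2)/(a + 5)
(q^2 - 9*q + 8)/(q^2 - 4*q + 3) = (q - 8)/(q - 3)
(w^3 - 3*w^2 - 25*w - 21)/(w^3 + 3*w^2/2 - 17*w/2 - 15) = 2*(w^3 - 3*w^2 - 25*w - 21)/(2*w^3 + 3*w^2 - 17*w - 30)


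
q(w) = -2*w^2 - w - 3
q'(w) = -4*w - 1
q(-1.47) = -5.85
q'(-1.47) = 4.88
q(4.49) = -47.81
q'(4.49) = -18.96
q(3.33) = -28.51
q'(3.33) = -14.32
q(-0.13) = -2.90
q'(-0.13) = -0.48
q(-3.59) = -25.19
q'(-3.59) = 13.36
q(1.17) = -6.91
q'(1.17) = -5.68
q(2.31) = -15.98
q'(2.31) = -10.24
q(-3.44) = -23.23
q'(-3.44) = 12.76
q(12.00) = -303.00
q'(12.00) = -49.00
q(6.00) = -81.00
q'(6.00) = -25.00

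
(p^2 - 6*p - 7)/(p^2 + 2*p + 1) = (p - 7)/(p + 1)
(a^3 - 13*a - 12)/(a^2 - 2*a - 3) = (a^2 - a - 12)/(a - 3)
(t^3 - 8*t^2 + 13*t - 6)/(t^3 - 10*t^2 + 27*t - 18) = (t - 1)/(t - 3)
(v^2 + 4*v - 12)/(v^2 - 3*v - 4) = (-v^2 - 4*v + 12)/(-v^2 + 3*v + 4)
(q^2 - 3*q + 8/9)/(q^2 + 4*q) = (q^2 - 3*q + 8/9)/(q*(q + 4))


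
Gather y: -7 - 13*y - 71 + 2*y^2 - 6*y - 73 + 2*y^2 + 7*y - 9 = 4*y^2 - 12*y - 160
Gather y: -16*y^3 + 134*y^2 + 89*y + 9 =-16*y^3 + 134*y^2 + 89*y + 9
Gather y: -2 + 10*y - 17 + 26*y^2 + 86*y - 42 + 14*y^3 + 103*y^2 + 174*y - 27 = 14*y^3 + 129*y^2 + 270*y - 88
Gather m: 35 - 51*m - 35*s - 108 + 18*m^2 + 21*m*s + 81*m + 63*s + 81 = 18*m^2 + m*(21*s + 30) + 28*s + 8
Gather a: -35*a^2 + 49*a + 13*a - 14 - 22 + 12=-35*a^2 + 62*a - 24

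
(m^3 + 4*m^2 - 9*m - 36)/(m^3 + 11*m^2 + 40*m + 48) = (m - 3)/(m + 4)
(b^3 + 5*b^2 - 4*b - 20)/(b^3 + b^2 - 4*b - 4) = (b + 5)/(b + 1)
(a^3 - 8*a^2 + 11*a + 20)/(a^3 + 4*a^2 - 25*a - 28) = (a - 5)/(a + 7)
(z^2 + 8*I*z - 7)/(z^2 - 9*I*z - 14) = (-z^2 - 8*I*z + 7)/(-z^2 + 9*I*z + 14)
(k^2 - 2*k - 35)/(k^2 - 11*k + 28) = (k + 5)/(k - 4)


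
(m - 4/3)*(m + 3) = m^2 + 5*m/3 - 4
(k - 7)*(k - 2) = k^2 - 9*k + 14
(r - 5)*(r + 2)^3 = r^4 + r^3 - 18*r^2 - 52*r - 40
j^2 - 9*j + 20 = (j - 5)*(j - 4)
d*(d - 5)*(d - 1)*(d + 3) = d^4 - 3*d^3 - 13*d^2 + 15*d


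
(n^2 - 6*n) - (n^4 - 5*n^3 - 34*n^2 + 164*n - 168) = -n^4 + 5*n^3 + 35*n^2 - 170*n + 168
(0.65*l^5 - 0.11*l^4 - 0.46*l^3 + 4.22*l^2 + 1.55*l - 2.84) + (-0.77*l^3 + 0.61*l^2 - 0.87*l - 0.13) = 0.65*l^5 - 0.11*l^4 - 1.23*l^3 + 4.83*l^2 + 0.68*l - 2.97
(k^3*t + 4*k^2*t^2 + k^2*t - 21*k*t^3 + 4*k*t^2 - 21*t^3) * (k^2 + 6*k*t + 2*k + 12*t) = k^5*t + 10*k^4*t^2 + 3*k^4*t + 3*k^3*t^3 + 30*k^3*t^2 + 2*k^3*t - 126*k^2*t^4 + 9*k^2*t^3 + 20*k^2*t^2 - 378*k*t^4 + 6*k*t^3 - 252*t^4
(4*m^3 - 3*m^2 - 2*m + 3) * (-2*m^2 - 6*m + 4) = -8*m^5 - 18*m^4 + 38*m^3 - 6*m^2 - 26*m + 12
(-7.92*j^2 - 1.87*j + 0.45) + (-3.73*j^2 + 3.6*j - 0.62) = -11.65*j^2 + 1.73*j - 0.17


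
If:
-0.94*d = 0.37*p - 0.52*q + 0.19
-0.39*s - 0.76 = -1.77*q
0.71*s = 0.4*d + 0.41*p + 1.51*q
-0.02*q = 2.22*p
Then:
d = 0.28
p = -0.01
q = 0.87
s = 2.01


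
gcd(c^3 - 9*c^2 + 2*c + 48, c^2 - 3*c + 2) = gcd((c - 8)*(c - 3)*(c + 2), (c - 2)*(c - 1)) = 1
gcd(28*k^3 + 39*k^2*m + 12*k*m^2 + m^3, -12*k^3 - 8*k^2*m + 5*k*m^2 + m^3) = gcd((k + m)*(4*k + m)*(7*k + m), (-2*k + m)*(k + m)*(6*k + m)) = k + m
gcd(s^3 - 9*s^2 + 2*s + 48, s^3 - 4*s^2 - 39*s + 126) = s - 3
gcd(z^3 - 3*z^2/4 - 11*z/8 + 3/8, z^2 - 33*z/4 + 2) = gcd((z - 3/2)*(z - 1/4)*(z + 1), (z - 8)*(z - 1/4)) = z - 1/4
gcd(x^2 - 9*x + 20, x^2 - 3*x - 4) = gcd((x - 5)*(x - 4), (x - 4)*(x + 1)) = x - 4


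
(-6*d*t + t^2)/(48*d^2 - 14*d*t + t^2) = t/(-8*d + t)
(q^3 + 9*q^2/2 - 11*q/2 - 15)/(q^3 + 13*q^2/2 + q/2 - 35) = (2*q + 3)/(2*q + 7)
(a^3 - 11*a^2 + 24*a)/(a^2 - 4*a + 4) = a*(a^2 - 11*a + 24)/(a^2 - 4*a + 4)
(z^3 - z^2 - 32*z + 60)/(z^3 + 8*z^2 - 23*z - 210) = (z - 2)/(z + 7)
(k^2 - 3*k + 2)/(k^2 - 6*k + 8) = (k - 1)/(k - 4)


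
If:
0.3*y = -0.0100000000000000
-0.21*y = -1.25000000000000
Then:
No Solution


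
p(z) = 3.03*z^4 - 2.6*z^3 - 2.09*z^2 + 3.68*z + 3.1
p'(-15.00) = -42593.62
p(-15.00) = 161646.40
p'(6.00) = 2315.72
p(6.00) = 3315.22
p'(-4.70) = -1407.31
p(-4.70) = 1688.12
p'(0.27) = 2.22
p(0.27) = 3.91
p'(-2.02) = -119.60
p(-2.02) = 59.02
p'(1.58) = 25.41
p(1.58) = 12.32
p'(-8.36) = -7587.95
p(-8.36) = 16145.59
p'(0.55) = 1.04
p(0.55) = 4.34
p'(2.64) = 161.29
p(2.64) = 97.59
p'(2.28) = 97.25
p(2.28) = 51.69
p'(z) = 12.12*z^3 - 7.8*z^2 - 4.18*z + 3.68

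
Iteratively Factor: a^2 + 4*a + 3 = (a + 1)*(a + 3)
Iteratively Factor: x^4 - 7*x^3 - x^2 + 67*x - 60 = (x + 3)*(x^3 - 10*x^2 + 29*x - 20) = (x - 4)*(x + 3)*(x^2 - 6*x + 5) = (x - 5)*(x - 4)*(x + 3)*(x - 1)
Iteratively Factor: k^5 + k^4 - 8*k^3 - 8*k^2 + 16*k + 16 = (k - 2)*(k^4 + 3*k^3 - 2*k^2 - 12*k - 8) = (k - 2)*(k + 2)*(k^3 + k^2 - 4*k - 4) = (k - 2)^2*(k + 2)*(k^2 + 3*k + 2) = (k - 2)^2*(k + 1)*(k + 2)*(k + 2)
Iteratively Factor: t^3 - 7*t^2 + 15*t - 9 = (t - 1)*(t^2 - 6*t + 9) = (t - 3)*(t - 1)*(t - 3)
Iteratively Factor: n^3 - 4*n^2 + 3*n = (n - 1)*(n^2 - 3*n) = (n - 3)*(n - 1)*(n)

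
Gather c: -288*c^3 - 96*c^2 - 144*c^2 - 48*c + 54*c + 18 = -288*c^3 - 240*c^2 + 6*c + 18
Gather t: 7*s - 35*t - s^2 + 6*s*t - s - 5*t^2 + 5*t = -s^2 + 6*s - 5*t^2 + t*(6*s - 30)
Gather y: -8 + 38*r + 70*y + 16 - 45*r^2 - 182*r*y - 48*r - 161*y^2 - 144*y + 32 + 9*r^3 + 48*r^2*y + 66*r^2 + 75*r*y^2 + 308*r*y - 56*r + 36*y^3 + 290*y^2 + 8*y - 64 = 9*r^3 + 21*r^2 - 66*r + 36*y^3 + y^2*(75*r + 129) + y*(48*r^2 + 126*r - 66) - 24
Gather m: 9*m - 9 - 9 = 9*m - 18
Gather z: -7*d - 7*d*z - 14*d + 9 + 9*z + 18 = -21*d + z*(9 - 7*d) + 27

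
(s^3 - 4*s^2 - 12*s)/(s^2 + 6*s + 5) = s*(s^2 - 4*s - 12)/(s^2 + 6*s + 5)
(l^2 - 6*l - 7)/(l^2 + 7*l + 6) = (l - 7)/(l + 6)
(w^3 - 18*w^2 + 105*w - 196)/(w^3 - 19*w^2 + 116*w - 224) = (w - 7)/(w - 8)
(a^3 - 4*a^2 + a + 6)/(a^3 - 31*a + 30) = (a^3 - 4*a^2 + a + 6)/(a^3 - 31*a + 30)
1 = 1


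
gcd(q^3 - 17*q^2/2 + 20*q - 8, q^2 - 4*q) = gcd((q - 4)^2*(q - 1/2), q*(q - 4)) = q - 4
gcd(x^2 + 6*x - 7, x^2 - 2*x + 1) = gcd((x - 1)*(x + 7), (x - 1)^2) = x - 1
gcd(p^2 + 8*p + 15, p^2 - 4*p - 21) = p + 3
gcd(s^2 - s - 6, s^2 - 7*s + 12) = s - 3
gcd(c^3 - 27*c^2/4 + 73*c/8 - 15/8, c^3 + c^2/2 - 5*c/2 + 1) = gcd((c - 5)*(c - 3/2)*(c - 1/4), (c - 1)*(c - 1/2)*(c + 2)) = 1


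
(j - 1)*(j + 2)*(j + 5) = j^3 + 6*j^2 + 3*j - 10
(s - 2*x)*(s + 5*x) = s^2 + 3*s*x - 10*x^2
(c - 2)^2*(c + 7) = c^3 + 3*c^2 - 24*c + 28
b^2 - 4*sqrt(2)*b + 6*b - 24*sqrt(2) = (b + 6)*(b - 4*sqrt(2))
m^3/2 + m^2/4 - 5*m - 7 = (m/2 + 1)*(m - 7/2)*(m + 2)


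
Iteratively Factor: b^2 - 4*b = (b)*(b - 4)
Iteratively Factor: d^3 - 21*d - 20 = (d + 4)*(d^2 - 4*d - 5) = (d + 1)*(d + 4)*(d - 5)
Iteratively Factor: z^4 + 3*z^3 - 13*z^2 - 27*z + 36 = (z - 1)*(z^3 + 4*z^2 - 9*z - 36) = (z - 1)*(z + 3)*(z^2 + z - 12) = (z - 3)*(z - 1)*(z + 3)*(z + 4)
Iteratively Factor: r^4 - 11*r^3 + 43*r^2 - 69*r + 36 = (r - 3)*(r^3 - 8*r^2 + 19*r - 12) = (r - 3)^2*(r^2 - 5*r + 4) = (r - 3)^2*(r - 1)*(r - 4)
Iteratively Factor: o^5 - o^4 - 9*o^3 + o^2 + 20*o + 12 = (o + 2)*(o^4 - 3*o^3 - 3*o^2 + 7*o + 6) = (o + 1)*(o + 2)*(o^3 - 4*o^2 + o + 6) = (o - 2)*(o + 1)*(o + 2)*(o^2 - 2*o - 3) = (o - 2)*(o + 1)^2*(o + 2)*(o - 3)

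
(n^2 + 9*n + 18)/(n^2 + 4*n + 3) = (n + 6)/(n + 1)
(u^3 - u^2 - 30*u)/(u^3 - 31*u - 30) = u/(u + 1)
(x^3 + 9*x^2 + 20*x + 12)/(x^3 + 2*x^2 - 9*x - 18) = (x^2 + 7*x + 6)/(x^2 - 9)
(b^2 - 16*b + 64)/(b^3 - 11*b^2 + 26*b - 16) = (b - 8)/(b^2 - 3*b + 2)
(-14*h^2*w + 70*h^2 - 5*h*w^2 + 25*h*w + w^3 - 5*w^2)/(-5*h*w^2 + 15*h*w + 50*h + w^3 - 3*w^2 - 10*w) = (-14*h^2 - 5*h*w + w^2)/(-5*h*w - 10*h + w^2 + 2*w)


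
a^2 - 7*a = a*(a - 7)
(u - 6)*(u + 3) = u^2 - 3*u - 18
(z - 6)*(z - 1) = z^2 - 7*z + 6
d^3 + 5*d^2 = d^2*(d + 5)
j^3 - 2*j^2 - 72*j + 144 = (j - 2)*(j - 6*sqrt(2))*(j + 6*sqrt(2))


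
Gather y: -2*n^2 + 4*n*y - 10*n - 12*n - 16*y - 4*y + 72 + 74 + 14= -2*n^2 - 22*n + y*(4*n - 20) + 160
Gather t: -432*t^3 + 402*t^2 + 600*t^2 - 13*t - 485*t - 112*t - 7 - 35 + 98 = -432*t^3 + 1002*t^2 - 610*t + 56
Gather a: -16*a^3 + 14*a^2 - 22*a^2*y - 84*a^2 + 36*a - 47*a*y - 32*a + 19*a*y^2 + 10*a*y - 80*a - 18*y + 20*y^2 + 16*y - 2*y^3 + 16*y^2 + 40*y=-16*a^3 + a^2*(-22*y - 70) + a*(19*y^2 - 37*y - 76) - 2*y^3 + 36*y^2 + 38*y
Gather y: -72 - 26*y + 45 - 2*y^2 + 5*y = -2*y^2 - 21*y - 27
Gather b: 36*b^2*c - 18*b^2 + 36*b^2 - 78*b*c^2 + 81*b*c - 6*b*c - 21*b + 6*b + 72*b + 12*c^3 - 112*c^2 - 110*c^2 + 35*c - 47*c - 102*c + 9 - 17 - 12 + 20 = b^2*(36*c + 18) + b*(-78*c^2 + 75*c + 57) + 12*c^3 - 222*c^2 - 114*c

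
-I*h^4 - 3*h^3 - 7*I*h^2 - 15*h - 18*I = (h - 3*I)^2*(h + 2*I)*(-I*h + 1)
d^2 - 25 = (d - 5)*(d + 5)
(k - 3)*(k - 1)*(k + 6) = k^3 + 2*k^2 - 21*k + 18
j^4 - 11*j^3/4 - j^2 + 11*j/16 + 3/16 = (j - 3)*(j - 1/2)*(j + 1/4)*(j + 1/2)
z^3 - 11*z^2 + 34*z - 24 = (z - 6)*(z - 4)*(z - 1)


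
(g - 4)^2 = g^2 - 8*g + 16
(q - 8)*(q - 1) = q^2 - 9*q + 8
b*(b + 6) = b^2 + 6*b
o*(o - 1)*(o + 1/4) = o^3 - 3*o^2/4 - o/4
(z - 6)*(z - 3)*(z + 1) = z^3 - 8*z^2 + 9*z + 18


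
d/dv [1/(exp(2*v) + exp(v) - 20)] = (-2*exp(v) - 1)*exp(v)/(exp(2*v) + exp(v) - 20)^2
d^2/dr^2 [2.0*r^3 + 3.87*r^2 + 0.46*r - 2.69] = 12.0*r + 7.74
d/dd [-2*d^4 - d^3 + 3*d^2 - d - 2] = -8*d^3 - 3*d^2 + 6*d - 1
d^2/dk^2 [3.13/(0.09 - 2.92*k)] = -53.375264/(2.92*k - 0.09)^3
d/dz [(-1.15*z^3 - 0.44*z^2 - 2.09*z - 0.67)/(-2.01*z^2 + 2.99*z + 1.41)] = (2.3115*z^4 - 6.877*z^3 - 10.381*z^2 - 3.9342*z - 0.9436)/(4.0401*z^4 - 12.0198*z^3 + 3.2719*z^2 + 8.4318*z + 1.9881)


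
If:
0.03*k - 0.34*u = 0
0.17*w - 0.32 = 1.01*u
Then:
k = 1.90759075907591*w - 3.59075907590759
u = 0.168316831683168*w - 0.316831683168317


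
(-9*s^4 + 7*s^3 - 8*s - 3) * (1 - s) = 9*s^5 - 16*s^4 + 7*s^3 + 8*s^2 - 5*s - 3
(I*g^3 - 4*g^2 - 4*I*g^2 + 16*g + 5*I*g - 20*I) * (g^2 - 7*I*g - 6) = I*g^5 + 3*g^4 - 4*I*g^4 - 12*g^3 + 27*I*g^3 + 59*g^2 - 108*I*g^2 - 236*g - 30*I*g + 120*I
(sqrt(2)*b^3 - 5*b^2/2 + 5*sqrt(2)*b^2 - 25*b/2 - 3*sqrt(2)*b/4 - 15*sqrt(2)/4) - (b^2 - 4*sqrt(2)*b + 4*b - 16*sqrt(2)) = sqrt(2)*b^3 - 7*b^2/2 + 5*sqrt(2)*b^2 - 33*b/2 + 13*sqrt(2)*b/4 + 49*sqrt(2)/4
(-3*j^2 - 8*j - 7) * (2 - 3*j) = 9*j^3 + 18*j^2 + 5*j - 14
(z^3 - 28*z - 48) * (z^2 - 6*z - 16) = z^5 - 6*z^4 - 44*z^3 + 120*z^2 + 736*z + 768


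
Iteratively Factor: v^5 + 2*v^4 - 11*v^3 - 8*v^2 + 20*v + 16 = (v + 1)*(v^4 + v^3 - 12*v^2 + 4*v + 16) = (v + 1)^2*(v^3 - 12*v + 16) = (v - 2)*(v + 1)^2*(v^2 + 2*v - 8) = (v - 2)^2*(v + 1)^2*(v + 4)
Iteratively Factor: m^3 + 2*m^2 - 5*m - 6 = (m + 1)*(m^2 + m - 6) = (m + 1)*(m + 3)*(m - 2)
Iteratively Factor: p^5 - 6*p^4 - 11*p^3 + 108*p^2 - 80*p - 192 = (p - 3)*(p^4 - 3*p^3 - 20*p^2 + 48*p + 64) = (p - 4)*(p - 3)*(p^3 + p^2 - 16*p - 16) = (p - 4)*(p - 3)*(p + 4)*(p^2 - 3*p - 4) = (p - 4)*(p - 3)*(p + 1)*(p + 4)*(p - 4)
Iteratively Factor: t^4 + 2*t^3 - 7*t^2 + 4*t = (t)*(t^3 + 2*t^2 - 7*t + 4) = t*(t - 1)*(t^2 + 3*t - 4) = t*(t - 1)*(t + 4)*(t - 1)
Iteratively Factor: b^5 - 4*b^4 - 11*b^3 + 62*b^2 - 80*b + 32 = (b + 4)*(b^4 - 8*b^3 + 21*b^2 - 22*b + 8) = (b - 1)*(b + 4)*(b^3 - 7*b^2 + 14*b - 8) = (b - 4)*(b - 1)*(b + 4)*(b^2 - 3*b + 2) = (b - 4)*(b - 2)*(b - 1)*(b + 4)*(b - 1)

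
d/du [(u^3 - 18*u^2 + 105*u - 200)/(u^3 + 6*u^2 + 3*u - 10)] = 6*(4*u^4 - 34*u^3 - 19*u^2 + 460*u - 75)/(u^6 + 12*u^5 + 42*u^4 + 16*u^3 - 111*u^2 - 60*u + 100)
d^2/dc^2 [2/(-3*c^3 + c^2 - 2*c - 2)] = 4*((9*c - 1)*(3*c^3 - c^2 + 2*c + 2) - (9*c^2 - 2*c + 2)^2)/(3*c^3 - c^2 + 2*c + 2)^3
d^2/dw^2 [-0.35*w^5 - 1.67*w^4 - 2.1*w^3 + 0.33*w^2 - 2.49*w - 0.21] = -7.0*w^3 - 20.04*w^2 - 12.6*w + 0.66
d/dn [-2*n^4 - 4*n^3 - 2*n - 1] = -8*n^3 - 12*n^2 - 2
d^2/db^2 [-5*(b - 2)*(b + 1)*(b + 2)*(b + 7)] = -60*b^2 - 240*b - 30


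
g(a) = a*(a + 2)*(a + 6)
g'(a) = a*(a + 2) + a*(a + 6) + (a + 2)*(a + 6)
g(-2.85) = 7.63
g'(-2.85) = -9.23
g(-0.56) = -4.39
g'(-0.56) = 3.98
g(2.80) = 118.27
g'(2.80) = 80.32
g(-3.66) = 14.22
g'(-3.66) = -6.37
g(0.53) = 8.76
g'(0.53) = 21.32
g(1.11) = 24.54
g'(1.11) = 33.46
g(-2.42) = 3.64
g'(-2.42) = -9.15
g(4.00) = 240.00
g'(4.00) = 124.00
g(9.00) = 1485.00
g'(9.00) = 399.00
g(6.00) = 576.00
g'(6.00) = 216.00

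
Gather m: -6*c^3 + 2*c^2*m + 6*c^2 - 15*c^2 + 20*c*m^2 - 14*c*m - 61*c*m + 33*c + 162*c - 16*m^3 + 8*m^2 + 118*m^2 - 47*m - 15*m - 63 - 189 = -6*c^3 - 9*c^2 + 195*c - 16*m^3 + m^2*(20*c + 126) + m*(2*c^2 - 75*c - 62) - 252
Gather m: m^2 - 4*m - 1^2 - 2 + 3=m^2 - 4*m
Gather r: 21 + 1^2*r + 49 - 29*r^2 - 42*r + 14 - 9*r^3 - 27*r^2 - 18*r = -9*r^3 - 56*r^2 - 59*r + 84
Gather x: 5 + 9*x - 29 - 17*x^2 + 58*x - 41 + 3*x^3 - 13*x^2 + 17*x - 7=3*x^3 - 30*x^2 + 84*x - 72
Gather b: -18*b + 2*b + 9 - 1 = 8 - 16*b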